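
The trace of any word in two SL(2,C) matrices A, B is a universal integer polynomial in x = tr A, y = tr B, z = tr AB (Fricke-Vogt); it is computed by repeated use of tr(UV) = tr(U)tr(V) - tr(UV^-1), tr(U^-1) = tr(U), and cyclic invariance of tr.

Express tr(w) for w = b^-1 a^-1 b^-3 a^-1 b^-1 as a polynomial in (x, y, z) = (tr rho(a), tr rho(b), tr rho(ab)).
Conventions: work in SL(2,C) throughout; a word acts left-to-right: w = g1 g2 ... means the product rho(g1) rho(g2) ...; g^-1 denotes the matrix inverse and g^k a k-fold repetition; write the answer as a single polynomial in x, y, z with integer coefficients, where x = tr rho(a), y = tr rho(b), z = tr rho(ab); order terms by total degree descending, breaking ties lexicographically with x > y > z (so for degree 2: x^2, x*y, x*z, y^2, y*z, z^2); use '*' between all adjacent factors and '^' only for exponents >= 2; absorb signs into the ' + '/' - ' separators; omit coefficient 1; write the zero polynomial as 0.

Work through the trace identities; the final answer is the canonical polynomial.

y^3*z^2 - 2*x*y^2*z + x^2*y - y*z^2 + x*z - y

apply: tr(b^-1) = tr(b) = y
tr(b^-2) = tr(b^-1) * tr(b) - tr(1)   [inverse elimination on b] = y^2 - 2
tr(b^-3) = tr(b^-2) * tr(b) - tr(b^-1)   [inverse elimination on b] = y^3 - 3*y
use: tr(b^-4) = tr(b^-3) * tr(b) - tr(b^-2)   [inverse elimination on b] = y^4 - 4*y^2 + 2
tr(b^-5) = tr(b^-4) * tr(b) - tr(b^-3)   [inverse elimination on b] = y^5 - 5*y^3 + 5*y
use: tr(b^-1 a) = tr(a) * tr(b) - tr(a b)   [inverse elimination on b] = x*y - z
tr(b^-2 a) = tr(b^-1 a) * tr(b) - tr(b^-1 a b)   [inverse elimination on b] = x*y^2 - y*z - x
use: tr(b^-1 a b^-2) = tr(b^-2 a) * tr(b) - tr(b^-2 a b)   [inverse elimination on b] = x*y^3 - y^2*z - 2*x*y + z
apply: tr(b^-4 a) = tr(b^-1 a b^-2) * tr(b) - tr(b^-1 a b^-1)   [inverse elimination on b] = x*y^4 - y^3*z - 3*x*y^2 + 2*y*z + x
use: tr(b^-5 a) = tr(b^-4 a) * tr(b) - tr(b^-4 a b)   [inverse elimination on b] = x*y^5 - y^4*z - 4*x*y^3 + 3*y^2*z + 3*x*y - z
use: tr(b^-3 a^-1 b^-2) = tr(b^-5) * tr(a) - tr(b^-5 a)   [inverse elimination on a] = y^4*z - x*y^3 - 3*y^2*z + 2*x*y + z
tr(a^2) = tr(a) * tr(a) - tr(1)   [square of a] = x^2 - 2
tr(a^2 b) = tr(a) * tr(b a) - tr(b)   [square of a] = x*z - y
tr(b^-1 a^2) = tr(a^2) * tr(b) - tr(a^2 b)   [inverse elimination on b] = x^2*y - x*z - y
apply: tr(a b^-2 a) = tr(b^-1 a^2) * tr(b) - tr(b^-1 a^2 b)   [inverse elimination on b] = x^2*y^2 - x*y*z - x^2 - y^2 + 2
use: tr(a b a b) = tr(a b) * tr(a b) - tr(1)   [split at a repeated a] = z^2 - 2
tr(b^-1 a b a) = tr(a b a) * tr(b) - tr(a b a b)   [inverse elimination on b] = x*y*z - y^2 - z^2 + 2
tr(a b^-2 a b) = tr(b^-1 a b a) * tr(b) - tr(b^-1 a b a b)   [inverse elimination on b] = x*y^2*z - y^3 - y*z^2 - x*z + 3*y
tr(a b^-2 a b^-1) = tr(a b^-2 a) * tr(b) - tr(a b^-2 a b)   [inverse elimination on b] = x^2*y^3 - 2*x*y^2*z - x^2*y + y*z^2 + x*z - y
apply: tr(b^-2 a b^-2 a) = tr(a b^-2 a b^-1) * tr(b) - tr(a b^-2 a)   [inverse elimination on b] = x^2*y^4 - 2*x*y^3*z - 2*x^2*y^2 + y^2*z^2 + 2*x*y*z + x^2 - 2
tr(a^-1 b^-2 a b^-2) = tr(b^-2 a b^-2) * tr(a) - tr(b^-2 a b^-2 a)   [inverse elimination on a] = x*y^3*z - x^2*y^2 - y^2*z^2 + 2
apply: tr(a^-1 b^-2 a b^-1) = tr(b^-2 a b^-1) * tr(a) - tr(b^-2 a b^-1 a)   [inverse elimination on a] = x*y^2*z - x^2*y - y*z^2 + y
tr(b^-3 a^-1 b^-2 a) = tr(a^-1 b^-2 a b^-2) * tr(b) - tr(a^-1 b^-2 a b^-1)   [inverse elimination on b] = x*y^4*z - x^2*y^3 - y^3*z^2 - x*y^2*z + x^2*y + y*z^2 + y
tr(b^-1 a^-1 b^-3 a^-1 b^-1) = tr(b^-3 a^-1 b^-2) * tr(a) - tr(b^-3 a^-1 b^-2 a)   [inverse elimination on a] = y^3*z^2 - 2*x*y^2*z + x^2*y - y*z^2 + x*z - y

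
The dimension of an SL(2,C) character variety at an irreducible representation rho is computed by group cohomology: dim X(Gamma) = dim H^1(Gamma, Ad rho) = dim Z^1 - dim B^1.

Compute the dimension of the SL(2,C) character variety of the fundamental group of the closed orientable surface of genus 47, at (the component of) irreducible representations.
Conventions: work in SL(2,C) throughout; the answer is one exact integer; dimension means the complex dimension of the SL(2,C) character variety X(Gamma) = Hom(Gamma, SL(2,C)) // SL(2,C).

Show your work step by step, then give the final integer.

276

The genus-47 surface group: 2g = 94 generators, one relator prod [a_i, b_i].
Unconstrained cocycle data is one sl_2 vector per generator (282 dimensions), cut by the relator condition d_2(z) = 0.
d_2 is surjective at irreducible rho (its cokernel H^2 is dual to H^0 = 0), so dim Z^1 = 282 - 3 = 279.
Coboundaries contribute dim B^1 = 3 (injective at irreducible rho).
dim H^1 = 279 - 3 = 276 = dim X.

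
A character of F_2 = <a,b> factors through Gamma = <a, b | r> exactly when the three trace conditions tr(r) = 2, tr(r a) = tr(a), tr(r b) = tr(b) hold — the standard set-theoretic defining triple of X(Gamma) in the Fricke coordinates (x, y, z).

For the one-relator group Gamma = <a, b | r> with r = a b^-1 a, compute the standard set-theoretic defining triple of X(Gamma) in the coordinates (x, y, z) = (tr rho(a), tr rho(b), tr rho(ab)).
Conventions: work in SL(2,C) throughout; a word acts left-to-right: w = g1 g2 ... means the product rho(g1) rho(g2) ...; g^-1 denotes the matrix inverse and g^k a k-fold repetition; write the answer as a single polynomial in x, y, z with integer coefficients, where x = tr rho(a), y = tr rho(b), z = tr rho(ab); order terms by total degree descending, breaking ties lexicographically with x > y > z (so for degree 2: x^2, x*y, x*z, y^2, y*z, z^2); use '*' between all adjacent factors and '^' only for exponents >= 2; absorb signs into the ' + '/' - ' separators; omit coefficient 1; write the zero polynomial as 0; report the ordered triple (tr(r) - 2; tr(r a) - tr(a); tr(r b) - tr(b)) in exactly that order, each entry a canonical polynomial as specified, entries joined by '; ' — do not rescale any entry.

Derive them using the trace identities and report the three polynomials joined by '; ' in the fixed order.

tr(a^2) = tr(a)*tr(a) - tr(1)  (reduce the a square) = x^2 - 2
tr(a^2 b) = tr(a)*tr(b a) - tr(b)  (reduce the a square) = x*z - y
tr(a b^-1 a) = tr(a^2)*tr(b) - tr(a^2 b)  (eliminate b^-1) = x^2*y - x*z - y
tr(a^3) = tr(a)*tr(a^2) - tr(a) = x^3 - 3*x
tr(a^3 b) = tr(a)*tr(b a^2) - tr(b a) = x^2*z - x*y - z
tr(a b^-1 a^2) = tr(a^3)*tr(b) - tr(a^3 b) = x^3*y - x^2*z - 2*x*y + z
tr(a b a b) = tr(b a)*tr(b a) - tr(1)   [split at repeated b] = z^2 - 2
tr(a b^-1 a b) = tr(a b a)*tr(b) - tr(a b a b) = x*y*z - y^2 - z^2 + 2
assemble the triple (tr(r) - 2; tr(r a) - x; tr(r b) - y)

x^2*y - x*z - y - 2; x^3*y - x^2*z - 2*x*y - x + z; x*y*z - y^2 - z^2 - y + 2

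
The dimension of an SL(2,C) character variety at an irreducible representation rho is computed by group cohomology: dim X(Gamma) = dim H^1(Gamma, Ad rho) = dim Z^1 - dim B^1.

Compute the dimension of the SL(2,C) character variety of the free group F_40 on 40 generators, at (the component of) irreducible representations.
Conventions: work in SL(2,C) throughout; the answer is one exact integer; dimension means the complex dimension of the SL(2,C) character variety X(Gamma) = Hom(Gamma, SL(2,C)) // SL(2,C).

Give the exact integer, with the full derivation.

117

Gamma = F_40 has 40 generators and no relators.
A cocycle picks one sl_2 vector per generator freely, giving dim Z^1 = 3*40 = 120.
dim B^1 = 3: the coboundary map is injective because an irreducible image has centralizer 0 in sl_2.
dim H^1 = 120 - 3 = 117, which is dim X.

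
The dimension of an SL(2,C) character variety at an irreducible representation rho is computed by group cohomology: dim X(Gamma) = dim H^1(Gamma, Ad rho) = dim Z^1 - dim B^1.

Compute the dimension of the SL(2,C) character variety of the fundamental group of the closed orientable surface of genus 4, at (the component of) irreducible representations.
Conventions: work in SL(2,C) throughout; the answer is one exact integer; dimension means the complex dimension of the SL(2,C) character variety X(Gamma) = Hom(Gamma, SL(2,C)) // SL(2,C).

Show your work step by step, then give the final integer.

18

pi_1 of the closed genus-4 surface has 8 generators bound by the single product-of-commutators relator.
A cocycle assigns one sl_2 vector per generator subject to the relator condition d_2(z) = 0: dim of the unconstrained space is 3*2g = 24.
H^2 = coker(d_2) is dual to H^0 = 0 at irreducible rho (Poincare duality), so d_2 is onto: dim Z^1 = 21.
Coboundaries contribute dim B^1 = 3 (injective at irreducible rho).
Hence dim X = 21 - 3 = 18.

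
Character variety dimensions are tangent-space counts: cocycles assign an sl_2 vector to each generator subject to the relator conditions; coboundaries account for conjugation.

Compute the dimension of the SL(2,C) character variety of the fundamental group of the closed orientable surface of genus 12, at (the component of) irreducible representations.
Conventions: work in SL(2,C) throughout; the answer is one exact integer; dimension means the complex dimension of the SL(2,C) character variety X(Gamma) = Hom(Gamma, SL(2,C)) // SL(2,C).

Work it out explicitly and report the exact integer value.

66

The genus-12 surface group: 2g = 24 generators, one relator prod [a_i, b_i].
Before the relator condition, cocycle space has dim 3*24 = 72.
At an irreducible rho, H^2 = coker(d_2) vanishes (Poincare duality: H^2 is dual to H^0 = invariants = 0), so d_2 is surjective onto sl_2 and dim Z^1 = 72 - 3 = 69.
dim B^1 = 3 (coboundaries, injective at irreducible rho).
Hence dim X = 69 - 3 = 66.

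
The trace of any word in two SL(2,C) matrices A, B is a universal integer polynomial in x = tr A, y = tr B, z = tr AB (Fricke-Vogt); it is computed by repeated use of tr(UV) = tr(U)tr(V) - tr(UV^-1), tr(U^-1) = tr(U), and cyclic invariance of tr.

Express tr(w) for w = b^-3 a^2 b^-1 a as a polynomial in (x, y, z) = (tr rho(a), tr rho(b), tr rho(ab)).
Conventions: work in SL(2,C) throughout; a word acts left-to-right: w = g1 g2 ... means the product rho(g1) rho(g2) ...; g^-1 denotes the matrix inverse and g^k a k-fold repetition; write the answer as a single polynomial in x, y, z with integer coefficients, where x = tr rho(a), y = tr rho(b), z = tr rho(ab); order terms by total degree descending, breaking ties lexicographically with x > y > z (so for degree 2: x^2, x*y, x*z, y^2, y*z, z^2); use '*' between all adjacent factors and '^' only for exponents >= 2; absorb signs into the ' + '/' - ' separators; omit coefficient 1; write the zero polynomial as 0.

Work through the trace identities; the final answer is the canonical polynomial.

x^3*y^4 - 2*x^2*y^3*z - 2*x^3*y^2 - x*y^4 + x*y^2*z^2 + 3*x^2*y*z + y^3*z + 2*x*y^2 - x*z^2 - 2*y*z + x

tr(a^2) = tr(a) * tr(a) - tr(1)   [square of a] = x^2 - 2
tr(a^3) = tr(a) * tr(a^2) - tr(a)   [square of a] = x^3 - 3*x
so tr(b a^2) = tr(a) * tr(b a) - tr(b)   [square of a] = x*z - y
so tr(a^3 b) = tr(a) * tr(b a^2) - tr(b a)   [square of a] = x^2*z - x*y - z
tr(b^-1 a^3) = tr(a^3) * tr(b) - tr(a^3 b)   [inverse elimination on b] = x^3*y - x^2*z - 2*x*y + z
tr(a b^-2 a^2) = tr(b^-1 a^3) * tr(b) - tr(b^-1 a^3 b)   [inverse elimination on b] = x^3*y^2 - x^2*y*z - x^3 - 2*x*y^2 + y*z + 3*x
tr(b a b a) = tr(b a) * tr(b a) - tr(1)   [split at a repeated b] = z^2 - 2
tr(b a b) = tr(b) * tr(a b) - tr(a)   [square of b] = y*z - x
reduce: tr(a^2 b a b) = tr(a) * tr(b a b a) - tr(b a b)   [square of a] = x*z^2 - y*z - x
tr(b^-1 a^2 b a) = tr(a^2 b a) * tr(b) - tr(a^2 b a b)   [inverse elimination on b] = x^2*y*z - x*y^2 - x*z^2 + x
tr(a b^-2 a^2 b) = tr(b^-1 a^2 b a) * tr(b) - tr(b^-1 a^2 b a b)   [inverse elimination on b] = x^2*y^2*z - x*y^3 - x*y*z^2 - x^2*z + 2*x*y + z
so tr(b^-1 a^2 b^-1 a b^-1) = tr(a b^-2 a^2) * tr(b) - tr(a b^-2 a^2 b)   [inverse elimination on b] = x^3*y^3 - 2*x^2*y^2*z - x^3*y - x*y^3 + x*y*z^2 + x^2*z + y^2*z + x*y - z
so tr(b^-1 a^2 b^-1 a) = tr(a b^-1 a^2) * tr(b) - tr(a b^-1 a^2 b)   [inverse elimination on b] = x^3*y^2 - 2*x^2*y*z - x*y^2 + x*z^2 + y*z - x
tr(b^-3 a^2 b^-1 a) = tr(b^-1 a^2 b^-1 a b^-1) * tr(b) - tr(b^-1 a^2 b^-1 a)   [inverse elimination on b] = x^3*y^4 - 2*x^2*y^3*z - 2*x^3*y^2 - x*y^4 + x*y^2*z^2 + 3*x^2*y*z + y^3*z + 2*x*y^2 - x*z^2 - 2*y*z + x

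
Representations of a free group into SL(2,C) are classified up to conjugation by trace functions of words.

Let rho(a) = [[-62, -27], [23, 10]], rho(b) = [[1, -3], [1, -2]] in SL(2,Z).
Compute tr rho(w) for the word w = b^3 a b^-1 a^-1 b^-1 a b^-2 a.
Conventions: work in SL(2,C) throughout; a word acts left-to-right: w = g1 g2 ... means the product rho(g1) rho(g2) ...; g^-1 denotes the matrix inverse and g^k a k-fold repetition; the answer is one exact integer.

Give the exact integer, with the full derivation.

-403953055

rho(b) = [[1, -3], [1, -2]]
... * rho(b) = [[1, -3], [1, -2]]  ->  [[-2, 3], [-1, 1]]
... * rho(b) = [[1, -3], [1, -2]]  ->  [[1, 0], [0, 1]]
... * rho(a) = [[-62, -27], [23, 10]]  ->  [[-62, -27], [23, 10]]
... * rho(b^-1) = [[-2, 3], [-1, 1]]  ->  [[151, -213], [-56, 79]]
... * rho(a^-1) = [[10, 27], [-23, -62]]  ->  [[6409, 17283], [-2377, -6410]]
... * rho(b^-1) = [[-2, 3], [-1, 1]]  ->  [[-30101, 36510], [11164, -13541]]
... * rho(a) = [[-62, -27], [23, 10]]  ->  [[2705992, 1177827], [-1003611, -436838]]
... * rho(b^-1) = [[-2, 3], [-1, 1]]  ->  [[-6589811, 9295803], [2444060, -3447671]]
... * rho(b^-1) = [[-2, 3], [-1, 1]]  ->  [[3883819, -10473630], [-1440449, 3884509]]
... * rho(a) = [[-62, -27], [23, 10]]  ->  [[-481690268, -209599413], [178651545, 77737213]]
tr = -481690268 + 77737213 = -403953055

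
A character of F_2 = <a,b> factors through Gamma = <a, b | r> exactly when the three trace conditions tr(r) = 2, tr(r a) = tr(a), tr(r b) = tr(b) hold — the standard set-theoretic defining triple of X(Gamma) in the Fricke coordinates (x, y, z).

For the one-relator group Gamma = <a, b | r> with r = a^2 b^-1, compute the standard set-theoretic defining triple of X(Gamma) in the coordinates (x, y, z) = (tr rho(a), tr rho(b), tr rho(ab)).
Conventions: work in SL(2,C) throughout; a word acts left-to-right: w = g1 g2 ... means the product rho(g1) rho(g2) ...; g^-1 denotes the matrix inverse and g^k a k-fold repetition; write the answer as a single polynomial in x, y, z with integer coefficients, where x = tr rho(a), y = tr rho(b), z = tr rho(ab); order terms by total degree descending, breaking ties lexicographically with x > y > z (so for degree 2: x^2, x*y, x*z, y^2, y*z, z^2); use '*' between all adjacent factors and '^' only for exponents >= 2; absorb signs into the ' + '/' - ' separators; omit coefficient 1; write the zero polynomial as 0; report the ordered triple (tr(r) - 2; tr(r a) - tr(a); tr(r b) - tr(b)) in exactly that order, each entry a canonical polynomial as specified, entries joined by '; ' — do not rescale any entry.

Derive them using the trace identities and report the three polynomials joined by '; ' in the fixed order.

tr(a^2) = tr(a)*tr(a) - tr(1) = x^2 - 2
tr(a^2 b) = tr(a)*tr(b a) - tr(b) = x*z - y
next, tr(a^2 b^-1) = tr(a^2)*tr(b) - tr(a^2 b) = x^2*y - x*z - y
tr(a^3) = tr(a)*tr(a^2) - tr(a) = x^3 - 3*x
next, tr(a^3 b) = tr(a)*tr(a b a) - tr(a b) = x^2*z - x*y - z
tr(a^2 b^-1 a) = tr(a^3)*tr(b) - tr(a^3 b) = x^3*y - x^2*z - 2*x*y + z
assemble the triple (tr(r) - 2; tr(r a) - x; tr(r b) - y)

x^2*y - x*z - y - 2; x^3*y - x^2*z - 2*x*y - x + z; x^2 - y - 2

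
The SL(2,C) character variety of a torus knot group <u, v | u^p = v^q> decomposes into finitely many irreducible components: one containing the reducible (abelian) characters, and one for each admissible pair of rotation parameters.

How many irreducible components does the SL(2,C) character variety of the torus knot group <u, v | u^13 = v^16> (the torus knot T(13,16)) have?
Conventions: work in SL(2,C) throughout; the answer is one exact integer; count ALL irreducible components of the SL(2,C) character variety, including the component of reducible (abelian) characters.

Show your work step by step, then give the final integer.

Gamma = < u, v | u^13 = v^16 > (torus knot T(13,16)); the central element u^13 = v^16 acts as +I or -I in any irreducible SL(2,C) representation.
This locks tr(u) to 2*cos(pi*alpha/13), alpha in 1..12, and tr(v) to 2*cos(pi*beta/16), beta in 1..15, on each component of irreducible characters.
The two central values (-1)^alpha I and (-1)^beta I must be the same matrix, so alpha and beta share a parity.
Enumerate parity-matched pairs: 6*8 odd-odd plus 6*7 even-even gives 90.
That is 90 components of irreducible characters, and with the reducible (abelian) component the total is 91.

91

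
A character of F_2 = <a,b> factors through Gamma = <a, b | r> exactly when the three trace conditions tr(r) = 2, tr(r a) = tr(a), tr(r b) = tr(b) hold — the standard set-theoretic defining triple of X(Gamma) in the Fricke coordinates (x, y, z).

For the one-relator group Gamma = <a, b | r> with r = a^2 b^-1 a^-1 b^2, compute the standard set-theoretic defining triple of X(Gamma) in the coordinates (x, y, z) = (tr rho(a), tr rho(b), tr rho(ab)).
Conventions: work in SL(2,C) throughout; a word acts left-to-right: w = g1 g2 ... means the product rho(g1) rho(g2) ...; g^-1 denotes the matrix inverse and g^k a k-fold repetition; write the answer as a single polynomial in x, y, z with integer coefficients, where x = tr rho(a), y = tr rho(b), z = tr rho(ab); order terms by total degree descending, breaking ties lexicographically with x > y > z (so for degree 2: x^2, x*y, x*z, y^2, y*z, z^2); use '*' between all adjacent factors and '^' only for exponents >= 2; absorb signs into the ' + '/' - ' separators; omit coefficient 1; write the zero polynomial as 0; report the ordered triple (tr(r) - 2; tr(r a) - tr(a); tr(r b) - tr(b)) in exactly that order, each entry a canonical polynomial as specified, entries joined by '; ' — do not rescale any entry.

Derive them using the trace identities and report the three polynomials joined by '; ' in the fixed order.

-x^2*y^2*z + x^3*y + x*y^3 + x*y*z^2 - 4*x*y + z - 2; -x^3*y^2*z + x^4*y + x^2*y^3 + x^2*y*z^2 + x*y^2*z - 5*x^2*y - y^3 - y*z^2 + x*z - x + 3*y; -x^2*y^3*z + x^3*y^2 + x*y^4 + x*y^2*z^2 + x^2*y*z - x^3 - 5*x*y^2 - x*z^2 + y*z + 3*x - y

use: tr(b a^2) = tr(a) * tr(b a) - tr(b)  (reduce the a square) = x*z - y
tr(a^2) = tr(a) * tr(a) - tr(1)  (reduce the a square) = x^2 - 2
tr(a b^2 a) = tr(b) * tr(a^2 b) - tr(a^2)  (reduce the b square) = x*y*z - x^2 - y^2 + 2
tr(a b^2) = tr(b) * tr(a b) - tr(a)  (reduce the b square) = y*z - x
tr(a b^2 a^2) = tr(a) * tr(a b^2 a) - tr(a b^2)  (reduce the a square) = x^2*y*z - x^3 - x*y^2 - y*z + 3*x
tr(a b a b) = tr(b a) * tr(b a) - tr(1)  (split on b) = z^2 - 2
tr(b a b^2 a) = tr(b) * tr(a b a b) - tr(a b a)  (reduce the b square) = y*z^2 - x*z - y
apply: tr(b a b^2) = tr(b) * tr(b a b) - tr(b a)  (reduce the b square) = y^2*z - x*y - z
use: tr(a b^2 a^2 b) = tr(a) * tr(b a b^2 a) - tr(b a b^2)  (reduce the a square) = x*y*z^2 - x^2*z - y^2*z + z
tr(b^2 a^2 b^-1 a) = tr(a b^2 a^2) * tr(b) - tr(a b^2 a^2 b)  (eliminate b^-1) = x^2*y^2*z - x^3*y - x*y^3 - x*y*z^2 + x^2*z + 3*x*y - z
tr(a^2 b^-1 a^-1 b^2) = tr(b^2 a^2 b^-1) * tr(a) - tr(b^2 a^2 b^-1 a)  (eliminate a^-1) = -x^2*y^2*z + x^3*y + x*y^3 + x*y*z^2 - 4*x*y + z
use: tr(a^3 b) = tr(a) * tr(a b a) - tr(a b)   [square of a] = x^2*z - x*y - z
apply: tr(b^2 a^3 b) = tr(b) * tr(a^3 b^2) - tr(a^3 b)   [square of b] = x^2*y^2*z - x^3*y - x*y^3 - x^2*z - y^2*z + 4*x*y + z
use: tr(b^2 a^3 b a) = tr(a) * tr(b a b^2 a^2) - tr(b a b^2 a)   [square of a] = x^2*y*z^2 - x^3*z - x*y^2*z - y*z^2 + 2*x*z + y
tr(a^-1 b^2 a^3 b) = tr(b^2 a^3 b) * tr(a) - tr(b^2 a^3 b a)   [inverse elimination on a] = x^3*y^2*z - x^4*y - x^2*y^3 - x^2*y*z^2 + 4*x^2*y + y*z^2 - x*z - y
use: tr(a^2 b^-1 a^-1 b^2 a) = tr(a^-1 b^2 a^3) * tr(b) - tr(a^-1 b^2 a^3 b)   [inverse elimination on b] = -x^3*y^2*z + x^4*y + x^2*y^3 + x^2*y*z^2 + x*y^2*z - 5*x^2*y - y^3 - y*z^2 + x*z + 3*y
tr(b^4 a) = tr(b) * tr(b a b^2) - tr(b a b) = y^3*z - x*y^2 - 2*y*z + x
apply: tr(b^2) = tr(b) * tr(b) - tr(1) = y^2 - 2
use: tr(b^3) = tr(b) * tr(b^2) - tr(b) = y^3 - 3*y
tr(b^4) = tr(b) * tr(b^3) - tr(b^2) = y^4 - 4*y^2 + 2
apply: tr(b^3 a^2 b) = tr(a) * tr(b^4 a) - tr(b^4) = x*y^3*z - x^2*y^2 - y^4 - 2*x*y*z + x^2 + 4*y^2 - 2
apply: tr(b a b^3 a) = tr(b) * tr(b a b a b) - tr(b a b a) = y^2*z^2 - x*y*z - y^2 - z^2 + 2
use: tr(b^3 a^2 b a) = tr(a) * tr(b a b^3 a) - tr(b a b^3) = x*y^2*z^2 - x^2*y*z - y^3*z - x*z^2 + 2*y*z + x
tr(a^-1 b^3 a^2 b) = tr(b^3 a^2 b) * tr(a) - tr(b^3 a^2 b a) = x^2*y^3*z - x^3*y^2 - x*y^4 - x*y^2*z^2 - x^2*y*z + y^3*z + x^3 + 4*x*y^2 + x*z^2 - 2*y*z - 3*x
tr(a^2 b^-1 a^-1 b^3) = tr(a^-1 b^3 a^2) * tr(b) - tr(a^-1 b^3 a^2 b) = -x^2*y^3*z + x^3*y^2 + x*y^4 + x*y^2*z^2 + x^2*y*z - x^3 - 5*x*y^2 - x*z^2 + y*z + 3*x
assemble the triple (tr(r) - 2; tr(r a) - x; tr(r b) - y)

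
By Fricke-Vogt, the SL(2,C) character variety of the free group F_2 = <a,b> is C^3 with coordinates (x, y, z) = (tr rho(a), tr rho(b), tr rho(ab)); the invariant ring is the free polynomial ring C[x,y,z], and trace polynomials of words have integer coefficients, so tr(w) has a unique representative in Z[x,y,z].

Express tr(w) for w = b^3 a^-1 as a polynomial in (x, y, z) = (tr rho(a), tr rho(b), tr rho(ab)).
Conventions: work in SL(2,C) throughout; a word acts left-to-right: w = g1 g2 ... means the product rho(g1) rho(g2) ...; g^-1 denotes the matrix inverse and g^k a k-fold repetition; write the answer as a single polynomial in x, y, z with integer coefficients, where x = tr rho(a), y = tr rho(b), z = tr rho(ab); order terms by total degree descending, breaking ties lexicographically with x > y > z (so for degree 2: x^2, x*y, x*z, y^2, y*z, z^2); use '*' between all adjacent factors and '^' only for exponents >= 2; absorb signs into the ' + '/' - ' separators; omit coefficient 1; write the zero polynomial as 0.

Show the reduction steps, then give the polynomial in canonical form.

x*y^3 - y^2*z - 2*x*y + z

tr(b^2) = tr(b)*tr(b) - tr(1) = y^2 - 2
tr(b^3) = tr(b)*tr(b^2) - tr(b) = y^3 - 3*y
reduce: tr(a b^2) = tr(b)*tr(a b) - tr(a) = y*z - x
tr(b^3 a) = tr(b)*tr(a b^2) - tr(a b) = y^2*z - x*y - z
tr(b^3 a^-1) = tr(b^3)*tr(a) - tr(b^3 a) = x*y^3 - y^2*z - 2*x*y + z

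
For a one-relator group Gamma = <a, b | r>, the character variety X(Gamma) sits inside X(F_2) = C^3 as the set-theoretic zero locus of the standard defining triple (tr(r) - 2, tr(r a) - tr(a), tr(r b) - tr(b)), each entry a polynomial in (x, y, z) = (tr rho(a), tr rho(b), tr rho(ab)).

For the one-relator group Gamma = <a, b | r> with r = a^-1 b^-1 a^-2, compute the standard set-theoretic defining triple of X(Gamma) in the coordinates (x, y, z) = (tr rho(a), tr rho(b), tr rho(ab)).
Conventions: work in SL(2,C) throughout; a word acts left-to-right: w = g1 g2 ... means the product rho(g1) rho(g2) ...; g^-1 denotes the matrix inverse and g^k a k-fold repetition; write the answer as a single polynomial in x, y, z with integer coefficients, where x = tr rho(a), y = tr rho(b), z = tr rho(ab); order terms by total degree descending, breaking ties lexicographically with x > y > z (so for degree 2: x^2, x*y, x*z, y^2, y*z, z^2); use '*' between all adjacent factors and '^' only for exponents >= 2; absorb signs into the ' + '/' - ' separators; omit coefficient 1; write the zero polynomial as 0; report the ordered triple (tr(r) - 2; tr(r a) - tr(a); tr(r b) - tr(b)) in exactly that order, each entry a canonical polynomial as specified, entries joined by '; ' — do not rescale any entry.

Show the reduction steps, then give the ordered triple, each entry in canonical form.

x^2*z - x*y - z - 2; x*z - x - y; x^2*y*z - x*y^2 - x*z^2 + x - y

tr(a^-1) = tr(a) = x
tr(a^-2) = tr(a^-1) * tr(a) - tr(1) = x^2 - 2
tr(a^-1 b) = tr(b) * tr(a) - tr(b a) = x*y - z
tr(a^-2 b) = tr(a^-1 b) * tr(a) - tr(a^-1 b a) = x^2*y - x*z - y
tr(b^-1 a^-2) = tr(a^-2) * tr(b) - tr(a^-2 b) = x*z - y
use: tr(a^-1 b^-1 a^-2) = tr(b^-1 a^-2) * tr(a) - tr(b^-1 a^-1) = x^2*z - x*y - z
tr(a b a b) = tr(b a) * tr(b a) - tr(1)   [split at repeated b] = z^2 - 2
use: tr(b a b^-1 a) = tr(a b a) * tr(b) - tr(a b a b) = x*y*z - y^2 - z^2 + 2
tr(b^-1 a^-1 b a) = tr(b a b^-1) * tr(a) - tr(b a b^-1 a) = -x*y*z + x^2 + y^2 + z^2 - 2
tr(b a^-1 b^-1 a^-1) = tr(b^-1 a^-1 b) * tr(a) - tr(b^-1 a^-1 b a) = x*y*z - y^2 - z^2 + 2
tr(a^-1 b^-1 a^-2 b) = tr(b a^-1 b^-1 a^-1) * tr(a) - tr(b a^-1 b^-1) = x^2*y*z - x*y^2 - x*z^2 + x
assemble the triple (tr(r) - 2; tr(r a) - x; tr(r b) - y)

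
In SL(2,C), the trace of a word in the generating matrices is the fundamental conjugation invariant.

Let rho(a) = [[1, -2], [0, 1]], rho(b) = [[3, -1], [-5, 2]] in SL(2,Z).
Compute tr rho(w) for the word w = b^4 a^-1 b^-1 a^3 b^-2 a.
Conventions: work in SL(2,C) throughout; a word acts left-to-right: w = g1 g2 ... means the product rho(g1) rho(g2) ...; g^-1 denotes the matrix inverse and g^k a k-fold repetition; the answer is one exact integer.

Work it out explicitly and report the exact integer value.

-1483465

rho(b) = [[3, -1], [-5, 2]]
... * rho(b) = [[3, -1], [-5, 2]]  ->  [[14, -5], [-25, 9]]
... * rho(b) = [[3, -1], [-5, 2]]  ->  [[67, -24], [-120, 43]]
... * rho(b) = [[3, -1], [-5, 2]]  ->  [[321, -115], [-575, 206]]
... * rho(a^-1) = [[1, 2], [0, 1]]  ->  [[321, 527], [-575, -944]]
... * rho(b^-1) = [[2, 1], [5, 3]]  ->  [[3277, 1902], [-5870, -3407]]
... * rho(a) = [[1, -2], [0, 1]]  ->  [[3277, -4652], [-5870, 8333]]
... * rho(a) = [[1, -2], [0, 1]]  ->  [[3277, -11206], [-5870, 20073]]
... * rho(a) = [[1, -2], [0, 1]]  ->  [[3277, -17760], [-5870, 31813]]
... * rho(b^-1) = [[2, 1], [5, 3]]  ->  [[-82246, -50003], [147325, 89569]]
... * rho(b^-1) = [[2, 1], [5, 3]]  ->  [[-414507, -232255], [742495, 416032]]
... * rho(a) = [[1, -2], [0, 1]]  ->  [[-414507, 596759], [742495, -1068958]]
tr = -414507 + -1068958 = -1483465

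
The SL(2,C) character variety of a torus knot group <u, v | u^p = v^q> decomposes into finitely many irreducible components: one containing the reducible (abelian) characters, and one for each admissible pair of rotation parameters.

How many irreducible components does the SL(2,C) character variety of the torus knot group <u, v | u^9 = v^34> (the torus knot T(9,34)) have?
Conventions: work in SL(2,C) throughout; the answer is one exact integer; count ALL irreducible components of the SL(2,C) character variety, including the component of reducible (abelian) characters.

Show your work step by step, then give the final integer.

In the torus knot group T(9,34), u^9 = v^34 is central, so an irreducible representation sends it to +I or -I (Schur).
On an irreducible component, tr(u) is locked at 2*cos(pi*alpha/9) for some alpha in 1..8, and tr(v) at 2*cos(pi*beta/34) for some beta in 1..33.
The two central values (-1)^alpha I and (-1)^beta I must be the same matrix, so alpha and beta share a parity.
Counting: 4 odd alphas x 17 odd betas + 4 even alphas x 16 even betas = 68 + 64 = 132.
Total: 132 irreducible-character components + 1 reducible (abelian) component = 133.

133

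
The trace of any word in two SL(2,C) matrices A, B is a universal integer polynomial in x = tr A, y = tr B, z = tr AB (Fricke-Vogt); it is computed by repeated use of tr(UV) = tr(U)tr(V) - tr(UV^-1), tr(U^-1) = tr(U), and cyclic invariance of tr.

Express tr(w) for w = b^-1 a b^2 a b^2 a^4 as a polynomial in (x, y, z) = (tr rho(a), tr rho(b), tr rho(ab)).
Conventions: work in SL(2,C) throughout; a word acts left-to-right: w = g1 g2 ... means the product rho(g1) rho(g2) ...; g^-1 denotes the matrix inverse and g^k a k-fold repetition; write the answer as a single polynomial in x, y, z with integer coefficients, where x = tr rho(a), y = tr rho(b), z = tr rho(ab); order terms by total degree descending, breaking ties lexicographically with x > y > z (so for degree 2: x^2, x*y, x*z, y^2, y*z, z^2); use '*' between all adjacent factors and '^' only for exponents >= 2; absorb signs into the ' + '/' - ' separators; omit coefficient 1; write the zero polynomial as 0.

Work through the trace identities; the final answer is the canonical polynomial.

x^4*y^3*z^2 - 2*x^5*y^2*z - x^3*y^4*z - x^3*y^2*z^3 + x^6*y + x^4*y^3 + 2*x^4*y*z^2 - 2*x^2*y^3*z^2 - x^5*z + 7*x^3*y^2*z + 2*x*y^4*z + 2*x*y^2*z^3 - 6*x^4*y - 2*x^2*y^3 - 5*x^2*y*z^2 + 4*x^3*z - 6*x*y^2*z + 9*x^2*y + y*z^2 - 3*x*z - y

next, trace(a b a b) = trace(b a) trace(b a) - trace(1)  (split on b) = z^2 - 2
trace(a b a) = trace(a) trace(b a) - trace(b)  (reduce the a square) = x*z - y
next, trace(b^2 a b a) = trace(b) trace(a b a b) - trace(a b a)  (reduce the b square) = y*z^2 - x*z - y
trace(b a b) = trace(b) trace(a b) - trace(a)  (reduce the b square) = y*z - x
trace(b^2 a b) = trace(b) trace(b a b) - trace(b a)  (reduce the b square) = y^2*z - x*y - z
trace(a b^2 a b a) = trace(a) trace(b^2 a b a) - trace(b^2 a b)  (reduce the a square) = x*y*z^2 - x^2*z - y^2*z + z
and trace(b^2 a b a^3) = trace(a) trace(a b^2 a b a) - trace(a b^2 a b)  (reduce the a square) = x^2*y*z^2 - x^3*z - x*y^2*z - y*z^2 + 2*x*z + y
next, trace(a b^2 a b a^3) = trace(a) trace(b^2 a b a^3) - trace(b^2 a b a^2)  (reduce the a square) = x^3*y*z^2 - x^4*z - x^2*y^2*z - 2*x*y*z^2 + 3*x^2*z + y^2*z + x*y - z
trace(a^5 b^2 a b) = trace(a) trace(a b^2 a b a^3) - trace(a b^2 a b a^2)  (reduce the a square) = x^4*y*z^2 - x^5*z - x^3*y^2*z - 3*x^2*y*z^2 + 4*x^3*z + 2*x*y^2*z + x^2*y + y*z^2 - 3*x*z - y
and trace(a^2) = trace(a) trace(a) - trace(1)  (reduce the a square) = x^2 - 2
trace(a b^2 a) = trace(b) trace(a^2 b) - trace(a^2)  (reduce the b square) = x*y*z - x^2 - y^2 + 2
trace(a b^2 a^2) = trace(a) trace(a b^2 a) - trace(a b^2)  (reduce the a square) = x^2*y*z - x^3 - x*y^2 - y*z + 3*x
next, trace(b^2 a^4) = trace(a) trace(a b^2 a^2) - trace(a b^2 a)  (reduce the a square) = x^3*y*z - x^4 - x^2*y^2 - 2*x*y*z + 4*x^2 + y^2 - 2
next, trace(a^3 b^2 a^2) = trace(a) trace(b^2 a^4) - trace(b^2 a^3)  (reduce the a square) = x^4*y*z - x^5 - x^3*y^2 - 3*x^2*y*z + 5*x^3 + 2*x*y^2 + y*z - 5*x
and trace(a^5 b^2 a) = trace(a) trace(a^3 b^2 a^2) - trace(a^3 b^2 a)  (reduce the a square) = x^5*y*z - x^6 - x^4*y^2 - 4*x^3*y*z + 6*x^4 + 3*x^2*y^2 + 3*x*y*z - 9*x^2 - y^2 + 2
trace(a b^2 a b^2 a^4) = trace(b) trace(a^5 b^2 a b) - trace(a^5 b^2 a)  (reduce the b square) = x^4*y^2*z^2 - 2*x^5*y*z - x^3*y^3*z + x^6 + x^4*y^2 - 3*x^2*y^2*z^2 + 8*x^3*y*z + 2*x*y^3*z - 6*x^4 - 2*x^2*y^2 + y^2*z^2 - 6*x*y*z + 9*x^2 - 2
trace(b a b a b a) = trace(b a b a) trace(b a) - trace(a b)  (split on b) = z^3 - 3*z
next, trace(b a b a b a^2) = trace(a) trace(b a b a b a) - trace(b a b a b)  (reduce the a square) = x*z^3 - y*z^2 - 2*x*z + y
trace(a^3 b a b a b) = trace(a) trace(b a b a b a^2) - trace(b a b a b a)  (reduce the a square) = x^2*z^3 - x*y*z^2 - 2*x^2*z - z^3 + x*y + 3*z
trace(b a b a^2) = trace(a) trace(b a b a) - trace(b a b)  (reduce the a square) = x*z^2 - y*z - x
trace(a b a b a^2) = trace(a) trace(b a b a^2) - trace(b a b a)  (reduce the a square) = x^2*z^2 - x*y*z - x^2 - z^2 + 2
trace(a^3 b a b a) = trace(a) trace(a b a b a^2) - trace(a b a b a)  (reduce the a square) = x^3*z^2 - x^2*y*z - x^3 - 2*x*z^2 + y*z + 3*x
trace(a b a b a b^2 a^2) = trace(b) trace(a^3 b a b a b) - trace(a^3 b a b a)  (reduce the b square) = x^2*y*z^3 - x^3*z^2 - x*y^2*z^2 - x^2*y*z - y*z^3 + x^3 + x*y^2 + 2*x*z^2 + 2*y*z - 3*x
trace(a b a b a b^2 a) = trace(b) trace(a^2 b a b a b) - trace(a^2 b a b a)  (reduce the b square) = x*y*z^3 - x^2*z^2 - y^2*z^2 - x*y*z + x^2 + y^2 + z^2 - 2
next, trace(a b^2 a^4 b a b) = trace(a) trace(a b a b a b^2 a^2) - trace(a b a b a b^2 a)  (reduce the a square) = x^3*y*z^3 - x^4*z^2 - x^2*y^2*z^2 - x^3*y*z - 2*x*y*z^3 + x^4 + x^2*y^2 + 3*x^2*z^2 + y^2*z^2 + 3*x*y*z - 4*x^2 - y^2 - z^2 + 2
and trace(b a^2 b^2) = trace(b) trace(b a^2 b) - trace(b a^2)  (reduce the b square) = x*y^2*z - x^2*y - y^3 - x*z + 3*y
trace(b a^2 b^2 a^2) = trace(a) trace(b a^2 b^2 a) - trace(b a^2 b^2)  (reduce the a square) = x^2*y*z^2 - x^3*z - 2*x*y^2*z + x^2*y + y^3 + 2*x*z - 3*y
trace(b a^2 b^2 a^3) = trace(a) trace(b a^2 b^2 a^2) - trace(b a^2 b^2 a)  (reduce the a square) = x^3*y*z^2 - x^4*z - 2*x^2*y^2*z + x^3*y + x*y^3 - x*y*z^2 + 3*x^2*z + y^2*z - 3*x*y - z
next, trace(a b^2 a^4 b a) = trace(a) trace(b a^2 b^2 a^3) - trace(b a^2 b^2 a^2)  (reduce the a square) = x^4*y*z^2 - x^5*z - 2*x^3*y^2*z + x^4*y + x^2*y^3 - 2*x^2*y*z^2 + 4*x^3*z + 3*x*y^2*z - 4*x^2*y - y^3 - 3*x*z + 3*y
trace(a b^2 a b^2 a^4 b) = trace(b) trace(a b^2 a^4 b a b) - trace(a b^2 a^4 b a)  (reduce the b square) = x^3*y^2*z^3 - 2*x^4*y*z^2 - x^2*y^3*z^2 + x^5*z + x^3*y^2*z - 2*x*y^2*z^3 + 5*x^2*y*z^2 + y^3*z^2 - 4*x^3*z - y*z^2 + 3*x*z - y
trace(b^-1 a b^2 a b^2 a^4) = trace(a b^2 a b^2 a^4) trace(b) - trace(a b^2 a b^2 a^4 b)  (eliminate b^-1) = x^4*y^3*z^2 - 2*x^5*y^2*z - x^3*y^4*z - x^3*y^2*z^3 + x^6*y + x^4*y^3 + 2*x^4*y*z^2 - 2*x^2*y^3*z^2 - x^5*z + 7*x^3*y^2*z + 2*x*y^4*z + 2*x*y^2*z^3 - 6*x^4*y - 2*x^2*y^3 - 5*x^2*y*z^2 + 4*x^3*z - 6*x*y^2*z + 9*x^2*y + y*z^2 - 3*x*z - y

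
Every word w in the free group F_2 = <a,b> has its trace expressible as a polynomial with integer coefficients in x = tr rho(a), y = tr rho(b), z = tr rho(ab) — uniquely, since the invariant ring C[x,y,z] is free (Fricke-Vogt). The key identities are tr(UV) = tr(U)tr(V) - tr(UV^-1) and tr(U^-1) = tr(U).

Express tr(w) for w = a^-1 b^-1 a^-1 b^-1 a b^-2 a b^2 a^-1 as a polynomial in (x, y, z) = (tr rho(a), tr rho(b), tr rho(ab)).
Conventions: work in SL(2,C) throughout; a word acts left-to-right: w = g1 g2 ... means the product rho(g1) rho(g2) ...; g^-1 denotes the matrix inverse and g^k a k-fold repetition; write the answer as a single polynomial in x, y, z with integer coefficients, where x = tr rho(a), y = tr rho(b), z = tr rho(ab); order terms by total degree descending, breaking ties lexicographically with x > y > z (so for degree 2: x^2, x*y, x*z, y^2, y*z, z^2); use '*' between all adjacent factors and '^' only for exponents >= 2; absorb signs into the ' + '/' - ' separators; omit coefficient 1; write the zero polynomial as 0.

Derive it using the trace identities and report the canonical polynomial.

tr(a^2) = tr(a)*tr(a) - tr(1)   [square of a] = x^2 - 2
tr(a^2 b) = tr(a)*tr(b a) - tr(b)   [square of a] = x*z - y
tr(a^2 b^-1) = tr(a^2)*tr(b) - tr(a^2 b)   [inverse elimination on b] = x^2*y - x*z - y
tr(a b^-2 a) = tr(a^2 b^-1)*tr(b) - tr(a^2)   [inverse elimination on b] = x^2*y^2 - x*y*z - x^2 - y^2 + 2
tr(a b a^2) = tr(a)*tr(b a^2) - tr(b a)   [square of a] = x^2*z - x*y - z
tr(b a b a) = tr(a b)*tr(a b) - tr(1)   [split at a repeated a] = z^2 - 2
tr(b a b) = tr(b)*tr(a b) - tr(a)   [square of b] = y*z - x
tr(a b a^2 b) = tr(a)*tr(b a b a) - tr(b a b)   [square of a] = x*z^2 - y*z - x
tr(a b^-1 a b a) = tr(a b a^2)*tr(b) - tr(a b a^2 b)   [inverse elimination on b] = x^2*y*z - x*y^2 - x*z^2 + x
tr(a b a b a b) = tr(a b a b)*tr(a b) - tr(b a)   [split at a repeated a] = z^3 - 3*z
tr(a b^-1 a b a b) = tr(a b a b a)*tr(b) - tr(a b a b a b)   [inverse elimination on b] = x*y*z^2 - y^2*z - z^3 - x*y + 3*z
tr(a b a b^-1 a b^-1) = tr(a b^-1 a b a)*tr(b) - tr(a b^-1 a b a b)   [inverse elimination on b] = x^2*y^2*z - x*y^3 - 2*x*y*z^2 + y^2*z + z^3 + 2*x*y - 3*z
tr(a b a b^-1 a) = tr(a^2 b a)*tr(b) - tr(a^2 b a b)   [inverse elimination on b] = x^2*y*z - x*y^2 - x*z^2 + x
tr(b^-1 a b^-2 a b a) = tr(a b a b^-1 a b^-1)*tr(b) - tr(a b a b^-1 a)   [inverse elimination on b] = x^2*y^3*z - x*y^4 - 2*x*y^2*z^2 - x^2*y*z + y^3*z + y*z^3 + 3*x*y^2 + x*z^2 - 3*y*z - x
tr(a^-1 b^-1 a b^-2 a b) = tr(b^-1 a b^-2 a b)*tr(a) - tr(b^-1 a b^-2 a b a)   [inverse elimination on a] = -x^2*y^3*z + x^3*y^2 + x*y^4 + 2*x*y^2*z^2 - y^3*z - y*z^3 - x^3 - 4*x*y^2 - x*z^2 + 3*y*z + 3*x
tr(b^2) = tr(b)*tr(b) - tr(1)   [square of b] = y^2 - 2
tr(a b^2 a) = tr(a)*tr(b^2 a) - tr(b^2)   [square of a] = x*y*z - x^2 - y^2 + 2
tr(a b^2 a b) = tr(b)*tr(a b a b) - tr(a b a)   [square of b] = y*z^2 - x*z - y
tr(a b^2 a b^-1) = tr(a b^2 a)*tr(b) - tr(a b^2 a b)   [inverse elimination on b] = x*y^2*z - x^2*y - y^3 - y*z^2 + x*z + 3*y
tr(a b^2 a b^-2) = tr(a b^2 a b^-1)*tr(b) - tr(a b^2 a)   [inverse elimination on b] = x*y^3*z - x^2*y^2 - y^4 - y^2*z^2 + x^2 + 4*y^2 - 2
tr(b^-2 a b^2 a b^-1) = tr(a b^2 a b^-2)*tr(b) - tr(a b^2 a b^-1)   [inverse elimination on b] = x*y^4*z - x^2*y^3 - y^5 - y^3*z^2 - x*y^2*z + 2*x^2*y + 5*y^3 + y*z^2 - x*z - 5*y
tr(a b^2 a^2) = tr(a)*tr(a b^2 a) - tr(a b^2)   [square of a] = x^2*y*z - x^3 - x*y^2 - y*z + 3*x
tr(a b^2 a^2 b) = tr(b)*tr(a^2 b a b) - tr(a^2 b a)   [square of b] = x*y*z^2 - x^2*z - y^2*z + z
tr(a b^-1 a b^2 a) = tr(a b^2 a^2)*tr(b) - tr(a b^2 a^2 b)   [inverse elimination on b] = x^2*y^2*z - x^3*y - x*y^3 - x*y*z^2 + x^2*z + 3*x*y - z
tr(b a^2 b^2 a) = tr(b)*tr(a b a^2 b) - tr(a b a^2)   [square of b] = x*y*z^2 - x^2*z - y^2*z + z
tr(b^3 a) = tr(b)*tr(b a b) - tr(b a)   [square of b] = y^2*z - x*y - z
tr(b^3) = tr(b)*tr(b^2) - tr(b)   [square of b] = y^3 - 3*y
tr(b a^2 b^2) = tr(a)*tr(b^3 a) - tr(b^3)   [square of a] = x*y^2*z - x^2*y - y^3 - x*z + 3*y
tr(a b a^2 b^2 a) = tr(a)*tr(b a^2 b^2 a) - tr(b a^2 b^2)   [square of a] = x^2*y*z^2 - x^3*z - 2*x*y^2*z + x^2*y + y^3 + 2*x*z - 3*y
tr(a b a b a^2 b) = tr(a)*tr(b a b a b a) - tr(b a b a b)   [square of a] = x*z^3 - y*z^2 - 2*x*z + y
tr(a b a b a^2) = tr(a)*tr(a b a b a) - tr(a b a b)   [square of a] = x^2*z^2 - x*y*z - x^2 - z^2 + 2
tr(a b a^2 b^2 a b) = tr(b)*tr(a b a b a^2 b) - tr(a b a b a^2)   [square of b] = x*y*z^3 - x^2*z^2 - y^2*z^2 - x*y*z + x^2 + y^2 + z^2 - 2
tr(a b^2 a b^-1 a b a) = tr(a b a^2 b^2 a)*tr(b) - tr(a b a^2 b^2 a b)   [inverse elimination on b] = x^2*y^2*z^2 - x^3*y*z - 2*x*y^3*z - x*y*z^3 + x^2*y^2 + x^2*z^2 + y^4 + y^2*z^2 + 3*x*y*z - x^2 - 4*y^2 - z^2 + 2
tr(b a b a b^2 a) = tr(b)*tr(a b a b a b) - tr(a b a b a)   [square of b] = y*z^3 - x*z^2 - 2*y*z + x
tr(b a b a b^2) = tr(b)*tr(a b a b^2) - tr(a b a b)   [square of b] = y^2*z^2 - x*y*z - y^2 - z^2 + 2
tr(a b a b a b^2 a) = tr(a)*tr(b a b a b^2 a) - tr(b a b a b^2)   [square of a] = x*y*z^3 - x^2*z^2 - y^2*z^2 - x*y*z + x^2 + y^2 + z^2 - 2
tr(a b a b a b a b) = tr(b a b a b a)*tr(b a) - tr(a b a b)   [split at a repeated b] = z^4 - 4*z^2 + 2
tr(a b a b a b^2 a b) = tr(b)*tr(a b a b a b a b) - tr(a b a b a b a)   [square of b] = y*z^4 - x*z^3 - 3*y*z^2 + 2*x*z + y
tr(a b^2 a b^-1 a b a b) = tr(a b a b a b^2 a)*tr(b) - tr(a b a b a b^2 a b)   [inverse elimination on b] = x*y^2*z^3 - x^2*y*z^2 - y^3*z^2 - y*z^4 - x*y^2*z + x*z^3 + x^2*y + y^3 + 4*y*z^2 - 2*x*z - 3*y
tr(b a b^-1 a b^2 a b^-1 a) = tr(a b^2 a b^-1 a b a)*tr(b) - tr(a b^2 a b^-1 a b a b)   [inverse elimination on b] = x^2*y^3*z^2 - x^3*y^2*z - 2*x*y^4*z - 2*x*y^2*z^3 + x^2*y^3 + 2*x^2*y*z^2 + y^5 + 2*y^3*z^2 + y*z^4 + 4*x*y^2*z - x*z^3 - 2*x^2*y - 5*y^3 - 5*y*z^2 + 2*x*z + 5*y
tr(b^-1 a b^2 a b^-1 a^-1 b a) = tr(b a b^-1 a b^2 a b^-1)*tr(a) - tr(b a b^-1 a b^2 a b^-1 a)   [inverse elimination on a] = -x^2*y^3*z^2 + 2*x^3*y^2*z + 2*x*y^4*z + 2*x*y^2*z^3 - x^4*y - 2*x^2*y^3 - 3*x^2*y*z^2 - y^5 - 2*y^3*z^2 - y*z^4 + x^3*z - 4*x*y^2*z + x*z^3 + 5*x^2*y + 5*y^3 + 5*y*z^2 - 3*x*z - 5*y
tr(a b^2 a b^-1 a^-1 b a) = tr(b a^2 b^2 a b^-1)*tr(a) - tr(b a^2 b^2 a b^-1 a)   [inverse elimination on a] = -x^2*y^2*z^2 + 2*x^3*y*z + 2*x*y^3*z + x*y*z^3 - x^4 - 2*x^2*y^2 - x^2*z^2 - y^4 - y^2*z^2 - 4*x*y*z + 4*x^2 + 4*y^2 + z^2 - 2
tr(a b^-2 a b^2 a b^-1 a^-1 b) = tr(b^-1 a b^2 a b^-1 a^-1 b a)*tr(b) - tr(b^-1 a b^2 a b^-1 a^-1 b a b)   [inverse elimination on b] = -x^2*y^4*z^2 + 2*x^3*y^3*z + 2*x*y^5*z + 2*x*y^3*z^3 - x^4*y^2 - 2*x^2*y^4 - 2*x^2*y^2*z^2 - y^6 - 2*y^4*z^2 - y^2*z^4 - x^3*y*z - 6*x*y^3*z + x^4 + 7*x^2*y^2 + x^2*z^2 + 6*y^4 + 6*y^2*z^2 + x*y*z - 4*x^2 - 9*y^2 - z^2 + 2
tr(b^-1 a^-1 b^-1 a b^-2 a b^2 a) = tr(a b^-2 a b^2 a b^-1 a^-1)*tr(b) - tr(a b^-2 a b^2 a b^-1 a^-1 b)   [inverse elimination on b] = x^2*y^4*z^2 - 2*x^3*y^3*z - x*y^5*z - 2*x*y^3*z^3 + x^4*y^2 + x^2*y^4 + 2*x^2*y^2*z^2 + y^4*z^2 + y^2*z^4 + x^3*y*z + 5*x*y^3*z - x^4 - 5*x^2*y^2 - x^2*z^2 - y^4 - 5*y^2*z^2 - 2*x*y*z + 4*x^2 + 4*y^2 + z^2 - 2
tr(a^-1 b^-1 a^-1 b^-1 a b^-2 a b^2) = tr(b^-1 a^-1 b^-1 a b^-2 a b^2)*tr(a) - tr(b^-1 a^-1 b^-1 a b^-2 a b^2 a)   [inverse elimination on a] = -x^2*y^4*z^2 + x^3*y^3*z + x*y^5*z + 2*x*y^3*z^3 - y^4*z^2 - y^2*z^4 - x^3*y*z - 6*x*y^3*z - x*y*z^3 + x^2*y^2 + y^4 + 5*y^2*z^2 + 5*x*y*z - x^2 - 4*y^2 - z^2 + 2
tr(a^-1 b^-1 a^-1 b^-1 a b^-2 a b^2 a^-1) = tr(a^-1 b^-1 a^-1 b^-1 a b^-2 a b^2)*tr(a) - tr(a^-1 b^-1 a^-1 b^-1 a b^-2 a b^2 a)   [inverse elimination on a] = -x^3*y^4*z^2 + x^4*y^3*z + x^2*y^5*z + 2*x^2*y^3*z^3 - x*y^4*z^2 - x*y^2*z^4 - x^4*y*z - 5*x^2*y^3*z - x^2*y*z^3 + 3*x*y^2*z^2 + 5*x^2*y*z + y^3*z + y*z^3 - 3*y*z - x

-x^3*y^4*z^2 + x^4*y^3*z + x^2*y^5*z + 2*x^2*y^3*z^3 - x*y^4*z^2 - x*y^2*z^4 - x^4*y*z - 5*x^2*y^3*z - x^2*y*z^3 + 3*x*y^2*z^2 + 5*x^2*y*z + y^3*z + y*z^3 - 3*y*z - x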